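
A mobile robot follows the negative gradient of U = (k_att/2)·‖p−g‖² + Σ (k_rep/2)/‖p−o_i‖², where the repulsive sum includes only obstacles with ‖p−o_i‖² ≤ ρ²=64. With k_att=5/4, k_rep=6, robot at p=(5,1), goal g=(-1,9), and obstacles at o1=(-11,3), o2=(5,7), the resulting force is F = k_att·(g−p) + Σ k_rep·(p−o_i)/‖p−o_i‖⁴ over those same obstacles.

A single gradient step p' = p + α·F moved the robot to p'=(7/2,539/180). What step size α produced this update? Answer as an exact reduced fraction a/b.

F_att = 5/4·(g−p) = 5/4·(-6,8) = (-7.5000,10.0000)
o1: d²=260 > ρ²=64 → inactive
o2: d²=36 ≤ ρ²=64; F_rep = 6·(0,-6)/36² = (0.0000,-0.0278)
F = F_att + ΣF_rep = (-7.5000,9.9722)
Δp = p'−p = (-1.5000,1.9944); α = Δx/Fx = (-3/2) / (-15/2) = 1/5
check: Δy/Fy = (359/180) / (359/36) = 1/5 ✓

α = 1/5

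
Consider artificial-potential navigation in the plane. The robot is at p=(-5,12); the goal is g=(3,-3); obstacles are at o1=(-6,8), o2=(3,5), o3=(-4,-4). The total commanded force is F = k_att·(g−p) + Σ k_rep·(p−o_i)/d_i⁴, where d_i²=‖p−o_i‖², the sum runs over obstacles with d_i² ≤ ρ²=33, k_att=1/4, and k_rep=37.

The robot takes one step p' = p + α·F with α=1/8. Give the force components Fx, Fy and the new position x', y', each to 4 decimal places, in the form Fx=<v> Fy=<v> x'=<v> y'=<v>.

F_att = 1/4·(g−p) = 1/4·(8,-15) = (2.0000,-3.7500)
o1: d²=17 ≤ ρ²=33; F_rep = 37·(1,4)/17² = (0.1280,0.5121)
o2: d²=113 > ρ²=33 → inactive
o3: d²=257 > ρ²=33 → inactive
F = F_att + ΣF_rep = (2.1280,-3.2379)
p' = p + 1/8·F = (-4.7340,11.5953)

Fx=2.1280 Fy=-3.2379 x'=-4.7340 y'=11.5953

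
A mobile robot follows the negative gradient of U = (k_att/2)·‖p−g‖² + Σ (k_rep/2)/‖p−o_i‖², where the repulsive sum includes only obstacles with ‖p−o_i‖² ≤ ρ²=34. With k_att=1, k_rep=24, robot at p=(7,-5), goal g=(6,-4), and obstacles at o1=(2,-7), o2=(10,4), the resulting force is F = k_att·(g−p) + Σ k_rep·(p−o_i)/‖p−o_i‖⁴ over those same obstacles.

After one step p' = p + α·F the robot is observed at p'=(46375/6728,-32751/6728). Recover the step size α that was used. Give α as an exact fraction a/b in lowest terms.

F_att = 1·(g−p) = 1·(-1,1) = (-1.0000,1.0000)
o1: d²=29 ≤ ρ²=34; F_rep = 24·(5,2)/29² = (0.1427,0.0571)
o2: d²=90 > ρ²=34 → inactive
F = F_att + ΣF_rep = (-0.8573,1.0571)
Δp = p'−p = (-0.1072,0.1321); α = Δx/Fx = (-721/6728) / (-721/841) = 1/8
check: Δy/Fy = (889/6728) / (889/841) = 1/8 ✓

α = 1/8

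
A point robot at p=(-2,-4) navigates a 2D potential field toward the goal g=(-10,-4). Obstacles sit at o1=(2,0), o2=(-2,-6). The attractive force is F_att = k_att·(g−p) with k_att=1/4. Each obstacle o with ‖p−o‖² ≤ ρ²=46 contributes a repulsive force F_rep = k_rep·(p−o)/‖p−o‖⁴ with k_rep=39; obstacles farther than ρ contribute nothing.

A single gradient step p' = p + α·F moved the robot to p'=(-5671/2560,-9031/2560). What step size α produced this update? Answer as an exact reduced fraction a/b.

F_att = 1/4·(g−p) = 1/4·(-8,0) = (-2.0000,0.0000)
o1: d²=32 ≤ ρ²=46; F_rep = 39·(-4,-4)/32² = (-0.1523,-0.1523)
o2: d²=4 ≤ ρ²=46; F_rep = 39·(0,2)/4² = (0.0000,4.8750)
F = F_att + ΣF_rep = (-2.1523,4.7227)
Δp = p'−p = (-0.2152,0.4723); α = Δx/Fx = (-551/2560) / (-551/256) = 1/10
check: Δy/Fy = (1209/2560) / (1209/256) = 1/10 ✓

α = 1/10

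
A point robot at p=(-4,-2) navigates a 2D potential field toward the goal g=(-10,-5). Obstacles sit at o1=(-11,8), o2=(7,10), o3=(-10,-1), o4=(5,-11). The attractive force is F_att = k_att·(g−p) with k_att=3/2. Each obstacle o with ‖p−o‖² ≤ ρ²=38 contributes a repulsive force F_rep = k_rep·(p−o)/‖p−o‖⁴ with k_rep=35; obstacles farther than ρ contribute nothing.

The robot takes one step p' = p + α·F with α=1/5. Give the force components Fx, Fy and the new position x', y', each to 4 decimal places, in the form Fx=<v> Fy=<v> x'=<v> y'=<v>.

Fx=-8.8466 Fy=-4.5256 x'=-5.7693 y'=-2.9051

F_att = 3/2·(g−p) = 3/2·(-6,-3) = (-9.0000,-4.5000)
o1: d²=149 > ρ²=38 → inactive
o2: d²=265 > ρ²=38 → inactive
o3: d²=37 ≤ ρ²=38; F_rep = 35·(6,-1)/37² = (0.1534,-0.0256)
o4: d²=162 > ρ²=38 → inactive
F = F_att + ΣF_rep = (-8.8466,-4.5256)
p' = p + 1/5·F = (-5.7693,-2.9051)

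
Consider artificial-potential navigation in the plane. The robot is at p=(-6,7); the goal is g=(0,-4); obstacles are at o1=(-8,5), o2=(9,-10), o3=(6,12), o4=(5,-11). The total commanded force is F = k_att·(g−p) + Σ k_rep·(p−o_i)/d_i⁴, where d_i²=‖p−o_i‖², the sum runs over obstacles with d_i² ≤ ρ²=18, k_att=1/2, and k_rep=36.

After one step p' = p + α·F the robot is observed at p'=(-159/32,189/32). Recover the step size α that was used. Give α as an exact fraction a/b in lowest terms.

α = 1/4

F_att = 1/2·(g−p) = 1/2·(6,-11) = (3.0000,-5.5000)
o1: d²=8 ≤ ρ²=18; F_rep = 36·(2,2)/8² = (1.1250,1.1250)
o2: d²=514 > ρ²=18 → inactive
o3: d²=169 > ρ²=18 → inactive
o4: d²=445 > ρ²=18 → inactive
F = F_att + ΣF_rep = (4.1250,-4.3750)
Δp = p'−p = (1.0312,-1.0938); α = Δx/Fx = (33/32) / (33/8) = 1/4
check: Δy/Fy = (-35/32) / (-35/8) = 1/4 ✓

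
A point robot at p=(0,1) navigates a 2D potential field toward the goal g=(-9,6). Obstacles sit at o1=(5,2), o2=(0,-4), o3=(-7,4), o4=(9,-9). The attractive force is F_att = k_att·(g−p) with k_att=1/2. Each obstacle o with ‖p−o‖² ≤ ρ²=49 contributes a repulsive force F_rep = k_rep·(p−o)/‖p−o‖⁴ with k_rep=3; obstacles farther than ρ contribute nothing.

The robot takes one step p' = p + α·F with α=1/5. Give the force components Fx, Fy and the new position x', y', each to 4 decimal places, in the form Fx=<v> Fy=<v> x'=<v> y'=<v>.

F_att = 1/2·(g−p) = 1/2·(-9,5) = (-4.5000,2.5000)
o1: d²=26 ≤ ρ²=49; F_rep = 3·(-5,-1)/26² = (-0.0222,-0.0044)
o2: d²=25 ≤ ρ²=49; F_rep = 3·(0,5)/25² = (0.0000,0.0240)
o3: d²=58 > ρ²=49 → inactive
o4: d²=181 > ρ²=49 → inactive
F = F_att + ΣF_rep = (-4.5222,2.5196)
p' = p + 1/5·F = (-0.9044,1.5039)

Fx=-4.5222 Fy=2.5196 x'=-0.9044 y'=1.5039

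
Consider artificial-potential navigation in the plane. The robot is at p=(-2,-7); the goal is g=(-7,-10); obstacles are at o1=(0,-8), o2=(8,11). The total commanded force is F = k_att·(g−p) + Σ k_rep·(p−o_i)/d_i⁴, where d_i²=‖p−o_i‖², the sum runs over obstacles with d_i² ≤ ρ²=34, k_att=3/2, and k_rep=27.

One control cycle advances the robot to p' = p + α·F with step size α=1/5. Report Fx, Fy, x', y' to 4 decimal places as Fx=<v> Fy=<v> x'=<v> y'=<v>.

F_att = 3/2·(g−p) = 3/2·(-5,-3) = (-7.5000,-4.5000)
o1: d²=5 ≤ ρ²=34; F_rep = 27·(-2,1)/5² = (-2.1600,1.0800)
o2: d²=424 > ρ²=34 → inactive
F = F_att + ΣF_rep = (-9.6600,-3.4200)
p' = p + 1/5·F = (-3.9320,-7.6840)

Fx=-9.6600 Fy=-3.4200 x'=-3.9320 y'=-7.6840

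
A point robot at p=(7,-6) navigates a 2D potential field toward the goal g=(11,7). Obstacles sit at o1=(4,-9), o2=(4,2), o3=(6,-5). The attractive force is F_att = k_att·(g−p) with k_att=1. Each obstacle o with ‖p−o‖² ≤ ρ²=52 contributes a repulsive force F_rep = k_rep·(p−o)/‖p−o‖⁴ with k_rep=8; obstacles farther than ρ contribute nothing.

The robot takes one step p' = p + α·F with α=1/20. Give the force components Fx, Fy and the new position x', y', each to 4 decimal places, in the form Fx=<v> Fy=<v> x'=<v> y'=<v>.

Fx=6.0741 Fy=11.0741 x'=7.3037 y'=-5.4463

F_att = 1·(g−p) = 1·(4,13) = (4.0000,13.0000)
o1: d²=18 ≤ ρ²=52; F_rep = 8·(3,3)/18² = (0.0741,0.0741)
o2: d²=73 > ρ²=52 → inactive
o3: d²=2 ≤ ρ²=52; F_rep = 8·(1,-1)/2² = (2.0000,-2.0000)
F = F_att + ΣF_rep = (6.0741,11.0741)
p' = p + 1/20·F = (7.3037,-5.4463)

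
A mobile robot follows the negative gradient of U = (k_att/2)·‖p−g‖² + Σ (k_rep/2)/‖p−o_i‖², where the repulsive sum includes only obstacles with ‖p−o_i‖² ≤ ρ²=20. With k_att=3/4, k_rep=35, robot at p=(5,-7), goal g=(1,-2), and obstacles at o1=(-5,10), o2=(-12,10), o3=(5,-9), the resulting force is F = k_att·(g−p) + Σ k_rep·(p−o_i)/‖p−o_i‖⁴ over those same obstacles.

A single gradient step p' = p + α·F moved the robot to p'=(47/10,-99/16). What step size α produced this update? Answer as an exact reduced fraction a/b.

α = 1/10

F_att = 3/4·(g−p) = 3/4·(-4,5) = (-3.0000,3.7500)
o1: d²=389 > ρ²=20 → inactive
o2: d²=578 > ρ²=20 → inactive
o3: d²=4 ≤ ρ²=20; F_rep = 35·(0,2)/4² = (0.0000,4.3750)
F = F_att + ΣF_rep = (-3.0000,8.1250)
Δp = p'−p = (-0.3000,0.8125); α = Δx/Fx = (-3/10) / (-3) = 1/10
check: Δy/Fy = (13/16) / (65/8) = 1/10 ✓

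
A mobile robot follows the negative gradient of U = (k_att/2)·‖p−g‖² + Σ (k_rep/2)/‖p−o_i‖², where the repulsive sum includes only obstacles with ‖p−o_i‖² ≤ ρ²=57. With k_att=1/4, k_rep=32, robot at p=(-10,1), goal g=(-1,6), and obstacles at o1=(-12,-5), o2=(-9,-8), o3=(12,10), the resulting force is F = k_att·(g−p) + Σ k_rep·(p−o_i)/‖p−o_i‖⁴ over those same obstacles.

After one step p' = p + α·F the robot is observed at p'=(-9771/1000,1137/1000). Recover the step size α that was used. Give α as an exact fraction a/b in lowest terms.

F_att = 1/4·(g−p) = 1/4·(9,5) = (2.2500,1.2500)
o1: d²=40 ≤ ρ²=57; F_rep = 32·(2,6)/40² = (0.0400,0.1200)
o2: d²=82 > ρ²=57 → inactive
o3: d²=565 > ρ²=57 → inactive
F = F_att + ΣF_rep = (2.2900,1.3700)
Δp = p'−p = (0.2290,0.1370); α = Δx/Fx = (229/1000) / (229/100) = 1/10
check: Δy/Fy = (137/1000) / (137/100) = 1/10 ✓

α = 1/10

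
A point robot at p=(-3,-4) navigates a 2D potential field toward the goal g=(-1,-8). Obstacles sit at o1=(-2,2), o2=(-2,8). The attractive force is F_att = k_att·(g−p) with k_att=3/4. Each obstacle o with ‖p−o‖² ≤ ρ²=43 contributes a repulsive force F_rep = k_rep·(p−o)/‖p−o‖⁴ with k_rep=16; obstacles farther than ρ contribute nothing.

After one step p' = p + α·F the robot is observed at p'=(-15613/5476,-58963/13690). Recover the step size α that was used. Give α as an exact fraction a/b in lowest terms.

α = 1/10

F_att = 3/4·(g−p) = 3/4·(2,-4) = (1.5000,-3.0000)
o1: d²=37 ≤ ρ²=43; F_rep = 16·(-1,-6)/37² = (-0.0117,-0.0701)
o2: d²=145 > ρ²=43 → inactive
F = F_att + ΣF_rep = (1.4883,-3.0701)
Δp = p'−p = (0.1488,-0.3070); α = Δx/Fx = (815/5476) / (4075/2738) = 1/10
check: Δy/Fy = (-4203/13690) / (-4203/1369) = 1/10 ✓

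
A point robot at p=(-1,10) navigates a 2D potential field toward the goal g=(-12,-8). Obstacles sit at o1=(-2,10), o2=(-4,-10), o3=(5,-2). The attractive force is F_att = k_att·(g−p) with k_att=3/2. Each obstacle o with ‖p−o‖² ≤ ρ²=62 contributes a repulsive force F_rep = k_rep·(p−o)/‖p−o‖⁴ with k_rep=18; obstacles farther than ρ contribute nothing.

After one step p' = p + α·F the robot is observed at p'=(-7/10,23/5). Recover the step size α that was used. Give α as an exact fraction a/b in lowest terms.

α = 1/5

F_att = 3/2·(g−p) = 3/2·(-11,-18) = (-16.5000,-27.0000)
o1: d²=1 ≤ ρ²=62; F_rep = 18·(1,0)/1² = (18.0000,0.0000)
o2: d²=409 > ρ²=62 → inactive
o3: d²=180 > ρ²=62 → inactive
F = F_att + ΣF_rep = (1.5000,-27.0000)
Δp = p'−p = (0.3000,-5.4000); α = Δx/Fx = (3/10) / (3/2) = 1/5
check: Δy/Fy = (-27/5) / (-27) = 1/5 ✓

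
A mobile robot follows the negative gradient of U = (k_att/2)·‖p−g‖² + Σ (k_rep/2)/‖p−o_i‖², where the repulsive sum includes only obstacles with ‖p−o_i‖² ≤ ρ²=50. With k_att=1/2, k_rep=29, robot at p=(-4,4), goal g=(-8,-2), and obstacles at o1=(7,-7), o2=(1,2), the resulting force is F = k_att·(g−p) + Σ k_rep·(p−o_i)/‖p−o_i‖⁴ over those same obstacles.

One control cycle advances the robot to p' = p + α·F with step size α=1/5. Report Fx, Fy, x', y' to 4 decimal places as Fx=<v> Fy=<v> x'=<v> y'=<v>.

F_att = 1/2·(g−p) = 1/2·(-4,-6) = (-2.0000,-3.0000)
o1: d²=242 > ρ²=50 → inactive
o2: d²=29 ≤ ρ²=50; F_rep = 29·(-5,2)/29² = (-0.1724,0.0690)
F = F_att + ΣF_rep = (-2.1724,-2.9310)
p' = p + 1/5·F = (-4.4345,3.4138)

Fx=-2.1724 Fy=-2.9310 x'=-4.4345 y'=3.4138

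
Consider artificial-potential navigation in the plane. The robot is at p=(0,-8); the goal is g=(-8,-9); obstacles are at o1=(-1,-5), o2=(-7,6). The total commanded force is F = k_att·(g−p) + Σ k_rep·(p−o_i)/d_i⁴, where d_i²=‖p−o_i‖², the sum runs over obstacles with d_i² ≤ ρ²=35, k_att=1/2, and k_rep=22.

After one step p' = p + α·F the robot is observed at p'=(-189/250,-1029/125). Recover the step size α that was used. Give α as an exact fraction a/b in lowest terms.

α = 1/5

F_att = 1/2·(g−p) = 1/2·(-8,-1) = (-4.0000,-0.5000)
o1: d²=10 ≤ ρ²=35; F_rep = 22·(1,-3)/10² = (0.2200,-0.6600)
o2: d²=245 > ρ²=35 → inactive
F = F_att + ΣF_rep = (-3.7800,-1.1600)
Δp = p'−p = (-0.7560,-0.2320); α = Δx/Fx = (-189/250) / (-189/50) = 1/5
check: Δy/Fy = (-29/125) / (-29/25) = 1/5 ✓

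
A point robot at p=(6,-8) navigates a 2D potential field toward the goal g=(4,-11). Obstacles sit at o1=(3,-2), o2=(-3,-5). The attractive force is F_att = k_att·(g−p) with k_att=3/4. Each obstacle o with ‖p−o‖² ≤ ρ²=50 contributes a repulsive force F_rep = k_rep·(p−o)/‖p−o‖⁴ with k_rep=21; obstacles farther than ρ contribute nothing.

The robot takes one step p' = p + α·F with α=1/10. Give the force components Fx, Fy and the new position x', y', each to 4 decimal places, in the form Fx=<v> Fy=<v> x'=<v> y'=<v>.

F_att = 3/4·(g−p) = 3/4·(-2,-3) = (-1.5000,-2.2500)
o1: d²=45 ≤ ρ²=50; F_rep = 21·(3,-6)/45² = (0.0311,-0.0622)
o2: d²=90 > ρ²=50 → inactive
F = F_att + ΣF_rep = (-1.4689,-2.3122)
p' = p + 1/10·F = (5.8531,-8.2312)

Fx=-1.4689 Fy=-2.3122 x'=5.8531 y'=-8.2312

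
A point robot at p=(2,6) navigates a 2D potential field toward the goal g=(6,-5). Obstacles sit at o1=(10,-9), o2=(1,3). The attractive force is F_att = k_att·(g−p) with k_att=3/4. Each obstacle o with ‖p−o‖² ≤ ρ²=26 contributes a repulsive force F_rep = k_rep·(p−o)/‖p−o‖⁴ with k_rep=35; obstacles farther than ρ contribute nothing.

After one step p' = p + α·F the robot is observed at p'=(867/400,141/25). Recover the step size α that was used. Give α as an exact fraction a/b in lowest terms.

α = 1/20

F_att = 3/4·(g−p) = 3/4·(4,-11) = (3.0000,-8.2500)
o1: d²=289 > ρ²=26 → inactive
o2: d²=10 ≤ ρ²=26; F_rep = 35·(1,3)/10² = (0.3500,1.0500)
F = F_att + ΣF_rep = (3.3500,-7.2000)
Δp = p'−p = (0.1675,-0.3600); α = Δx/Fx = (67/400) / (67/20) = 1/20
check: Δy/Fy = (-9/25) / (-36/5) = 1/20 ✓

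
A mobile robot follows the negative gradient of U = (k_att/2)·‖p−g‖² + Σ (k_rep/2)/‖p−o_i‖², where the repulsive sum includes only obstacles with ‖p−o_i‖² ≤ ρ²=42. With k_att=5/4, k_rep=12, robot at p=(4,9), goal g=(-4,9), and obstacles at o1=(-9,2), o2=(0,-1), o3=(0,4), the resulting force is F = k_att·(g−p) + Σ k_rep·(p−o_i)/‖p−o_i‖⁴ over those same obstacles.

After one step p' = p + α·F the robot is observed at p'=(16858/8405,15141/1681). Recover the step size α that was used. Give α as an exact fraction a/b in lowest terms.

F_att = 5/4·(g−p) = 5/4·(-8,0) = (-10.0000,0.0000)
o1: d²=218 > ρ²=42 → inactive
o2: d²=116 > ρ²=42 → inactive
o3: d²=41 ≤ ρ²=42; F_rep = 12·(4,5)/41² = (0.0286,0.0357)
F = F_att + ΣF_rep = (-9.9714,0.0357)
Δp = p'−p = (-1.9943,0.0071); α = Δx/Fx = (-16762/8405) / (-16762/1681) = 1/5
check: Δy/Fy = (12/1681) / (60/1681) = 1/5 ✓

α = 1/5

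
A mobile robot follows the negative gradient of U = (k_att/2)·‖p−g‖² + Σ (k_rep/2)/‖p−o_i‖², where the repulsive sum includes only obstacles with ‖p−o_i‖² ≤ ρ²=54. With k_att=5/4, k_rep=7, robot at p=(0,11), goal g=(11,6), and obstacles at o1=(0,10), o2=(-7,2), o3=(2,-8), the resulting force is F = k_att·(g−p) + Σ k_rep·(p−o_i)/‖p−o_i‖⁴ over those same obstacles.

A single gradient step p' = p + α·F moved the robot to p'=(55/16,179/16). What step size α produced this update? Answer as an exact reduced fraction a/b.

α = 1/4

F_att = 5/4·(g−p) = 5/4·(11,-5) = (13.7500,-6.2500)
o1: d²=1 ≤ ρ²=54; F_rep = 7·(0,1)/1² = (0.0000,7.0000)
o2: d²=130 > ρ²=54 → inactive
o3: d²=365 > ρ²=54 → inactive
F = F_att + ΣF_rep = (13.7500,0.7500)
Δp = p'−p = (3.4375,0.1875); α = Δx/Fx = (55/16) / (55/4) = 1/4
check: Δy/Fy = (3/16) / (3/4) = 1/4 ✓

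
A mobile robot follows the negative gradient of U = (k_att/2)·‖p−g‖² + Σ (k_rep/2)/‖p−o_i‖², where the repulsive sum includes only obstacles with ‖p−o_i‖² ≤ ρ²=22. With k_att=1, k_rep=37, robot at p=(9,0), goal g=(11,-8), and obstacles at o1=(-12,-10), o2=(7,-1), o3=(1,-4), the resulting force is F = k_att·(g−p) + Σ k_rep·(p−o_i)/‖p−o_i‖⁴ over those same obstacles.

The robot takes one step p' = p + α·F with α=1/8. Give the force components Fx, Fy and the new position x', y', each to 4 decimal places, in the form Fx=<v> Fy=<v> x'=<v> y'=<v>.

F_att = 1·(g−p) = 1·(2,-8) = (2.0000,-8.0000)
o1: d²=541 > ρ²=22 → inactive
o2: d²=5 ≤ ρ²=22; F_rep = 37·(2,1)/5² = (2.9600,1.4800)
o3: d²=80 > ρ²=22 → inactive
F = F_att + ΣF_rep = (4.9600,-6.5200)
p' = p + 1/8·F = (9.6200,-0.8150)

Fx=4.9600 Fy=-6.5200 x'=9.6200 y'=-0.8150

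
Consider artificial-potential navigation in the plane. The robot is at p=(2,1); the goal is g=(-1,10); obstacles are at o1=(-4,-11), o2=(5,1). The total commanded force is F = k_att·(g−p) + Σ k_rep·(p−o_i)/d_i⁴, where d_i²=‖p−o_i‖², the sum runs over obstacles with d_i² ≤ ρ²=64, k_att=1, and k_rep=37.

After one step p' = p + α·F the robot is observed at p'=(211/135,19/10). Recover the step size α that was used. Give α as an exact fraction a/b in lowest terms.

F_att = 1·(g−p) = 1·(-3,9) = (-3.0000,9.0000)
o1: d²=180 > ρ²=64 → inactive
o2: d²=9 ≤ ρ²=64; F_rep = 37·(-3,0)/9² = (-1.3704,0.0000)
F = F_att + ΣF_rep = (-4.3704,9.0000)
Δp = p'−p = (-0.4370,0.9000); α = Δx/Fx = (-59/135) / (-118/27) = 1/10
check: Δy/Fy = (9/10) / (9) = 1/10 ✓

α = 1/10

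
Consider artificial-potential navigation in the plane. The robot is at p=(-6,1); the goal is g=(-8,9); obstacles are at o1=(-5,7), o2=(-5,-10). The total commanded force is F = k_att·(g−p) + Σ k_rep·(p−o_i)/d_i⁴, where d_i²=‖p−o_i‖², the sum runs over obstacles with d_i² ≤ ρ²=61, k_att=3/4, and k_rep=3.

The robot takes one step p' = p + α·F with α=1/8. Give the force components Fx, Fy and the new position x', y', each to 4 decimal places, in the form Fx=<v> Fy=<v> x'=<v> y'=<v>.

Fx=-1.5022 Fy=5.9869 x'=-6.1878 y'=1.7484

F_att = 3/4·(g−p) = 3/4·(-2,8) = (-1.5000,6.0000)
o1: d²=37 ≤ ρ²=61; F_rep = 3·(-1,-6)/37² = (-0.0022,-0.0131)
o2: d²=122 > ρ²=61 → inactive
F = F_att + ΣF_rep = (-1.5022,5.9869)
p' = p + 1/8·F = (-6.1878,1.7484)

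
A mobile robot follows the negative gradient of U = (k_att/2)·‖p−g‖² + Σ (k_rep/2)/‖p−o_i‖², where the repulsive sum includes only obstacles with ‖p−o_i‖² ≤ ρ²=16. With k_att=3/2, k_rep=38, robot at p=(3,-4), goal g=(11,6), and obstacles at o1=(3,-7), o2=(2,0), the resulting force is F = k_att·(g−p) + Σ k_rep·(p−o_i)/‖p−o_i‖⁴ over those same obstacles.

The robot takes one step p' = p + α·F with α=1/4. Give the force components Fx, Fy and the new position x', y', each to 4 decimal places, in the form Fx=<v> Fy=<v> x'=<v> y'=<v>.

Fx=12.0000 Fy=16.4074 x'=6.0000 y'=0.1019

F_att = 3/2·(g−p) = 3/2·(8,10) = (12.0000,15.0000)
o1: d²=9 ≤ ρ²=16; F_rep = 38·(0,3)/9² = (0.0000,1.4074)
o2: d²=17 > ρ²=16 → inactive
F = F_att + ΣF_rep = (12.0000,16.4074)
p' = p + 1/4·F = (6.0000,0.1019)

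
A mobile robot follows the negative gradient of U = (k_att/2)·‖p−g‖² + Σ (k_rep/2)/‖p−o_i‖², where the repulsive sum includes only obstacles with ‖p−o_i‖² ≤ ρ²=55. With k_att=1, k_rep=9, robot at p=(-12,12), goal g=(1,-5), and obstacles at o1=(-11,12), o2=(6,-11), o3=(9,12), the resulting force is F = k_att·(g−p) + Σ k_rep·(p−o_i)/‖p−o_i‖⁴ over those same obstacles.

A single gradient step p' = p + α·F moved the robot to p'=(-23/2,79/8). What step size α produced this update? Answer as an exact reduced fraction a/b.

α = 1/8

F_att = 1·(g−p) = 1·(13,-17) = (13.0000,-17.0000)
o1: d²=1 ≤ ρ²=55; F_rep = 9·(-1,0)/1² = (-9.0000,0.0000)
o2: d²=853 > ρ²=55 → inactive
o3: d²=441 > ρ²=55 → inactive
F = F_att + ΣF_rep = (4.0000,-17.0000)
Δp = p'−p = (0.5000,-2.1250); α = Δx/Fx = (1/2) / (4) = 1/8
check: Δy/Fy = (-17/8) / (-17) = 1/8 ✓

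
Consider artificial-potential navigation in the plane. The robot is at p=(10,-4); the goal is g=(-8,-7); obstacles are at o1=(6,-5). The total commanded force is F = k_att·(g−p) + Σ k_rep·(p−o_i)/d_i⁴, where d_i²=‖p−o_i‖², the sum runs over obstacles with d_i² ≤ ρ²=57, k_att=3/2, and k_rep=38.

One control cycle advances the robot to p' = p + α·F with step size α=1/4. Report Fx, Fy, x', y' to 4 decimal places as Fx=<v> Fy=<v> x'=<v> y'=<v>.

Fx=-26.4740 Fy=-4.3685 x'=3.3815 y'=-5.0921

F_att = 3/2·(g−p) = 3/2·(-18,-3) = (-27.0000,-4.5000)
o1: d²=17 ≤ ρ²=57; F_rep = 38·(4,1)/17² = (0.5260,0.1315)
F = F_att + ΣF_rep = (-26.4740,-4.3685)
p' = p + 1/4·F = (3.3815,-5.0921)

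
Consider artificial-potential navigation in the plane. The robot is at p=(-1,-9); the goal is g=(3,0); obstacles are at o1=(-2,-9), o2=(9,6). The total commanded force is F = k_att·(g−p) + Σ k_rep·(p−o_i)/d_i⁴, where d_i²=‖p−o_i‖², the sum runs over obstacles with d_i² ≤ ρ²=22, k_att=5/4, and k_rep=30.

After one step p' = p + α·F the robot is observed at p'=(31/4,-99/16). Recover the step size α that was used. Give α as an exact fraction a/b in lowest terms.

α = 1/4

F_att = 5/4·(g−p) = 5/4·(4,9) = (5.0000,11.2500)
o1: d²=1 ≤ ρ²=22; F_rep = 30·(1,0)/1² = (30.0000,0.0000)
o2: d²=325 > ρ²=22 → inactive
F = F_att + ΣF_rep = (35.0000,11.2500)
Δp = p'−p = (8.7500,2.8125); α = Δx/Fx = (35/4) / (35) = 1/4
check: Δy/Fy = (45/16) / (45/4) = 1/4 ✓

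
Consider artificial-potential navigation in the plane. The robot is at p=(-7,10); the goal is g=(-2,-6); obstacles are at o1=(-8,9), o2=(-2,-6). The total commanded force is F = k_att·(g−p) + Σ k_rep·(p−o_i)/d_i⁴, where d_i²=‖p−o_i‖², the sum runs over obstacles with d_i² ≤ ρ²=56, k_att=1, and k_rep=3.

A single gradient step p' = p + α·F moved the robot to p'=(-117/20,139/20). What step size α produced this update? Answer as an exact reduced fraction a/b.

α = 1/5

F_att = 1·(g−p) = 1·(5,-16) = (5.0000,-16.0000)
o1: d²=2 ≤ ρ²=56; F_rep = 3·(1,1)/2² = (0.7500,0.7500)
o2: d²=281 > ρ²=56 → inactive
F = F_att + ΣF_rep = (5.7500,-15.2500)
Δp = p'−p = (1.1500,-3.0500); α = Δx/Fx = (23/20) / (23/4) = 1/5
check: Δy/Fy = (-61/20) / (-61/4) = 1/5 ✓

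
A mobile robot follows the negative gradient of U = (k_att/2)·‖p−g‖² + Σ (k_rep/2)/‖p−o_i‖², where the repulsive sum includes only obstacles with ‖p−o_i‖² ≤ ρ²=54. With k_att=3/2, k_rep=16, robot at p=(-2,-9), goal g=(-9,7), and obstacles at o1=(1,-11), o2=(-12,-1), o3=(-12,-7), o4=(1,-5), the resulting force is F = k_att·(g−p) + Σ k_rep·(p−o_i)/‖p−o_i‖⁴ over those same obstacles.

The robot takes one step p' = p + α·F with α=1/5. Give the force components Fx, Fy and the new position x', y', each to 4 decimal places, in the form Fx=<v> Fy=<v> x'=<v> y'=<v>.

F_att = 3/2·(g−p) = 3/2·(-7,16) = (-10.5000,24.0000)
o1: d²=13 ≤ ρ²=54; F_rep = 16·(-3,2)/13² = (-0.2840,0.1893)
o2: d²=164 > ρ²=54 → inactive
o3: d²=104 > ρ²=54 → inactive
o4: d²=25 ≤ ρ²=54; F_rep = 16·(-3,-4)/25² = (-0.0768,-0.1024)
F = F_att + ΣF_rep = (-10.8608,24.0869)
p' = p + 1/5·F = (-4.1722,-4.1826)

Fx=-10.8608 Fy=24.0869 x'=-4.1722 y'=-4.1826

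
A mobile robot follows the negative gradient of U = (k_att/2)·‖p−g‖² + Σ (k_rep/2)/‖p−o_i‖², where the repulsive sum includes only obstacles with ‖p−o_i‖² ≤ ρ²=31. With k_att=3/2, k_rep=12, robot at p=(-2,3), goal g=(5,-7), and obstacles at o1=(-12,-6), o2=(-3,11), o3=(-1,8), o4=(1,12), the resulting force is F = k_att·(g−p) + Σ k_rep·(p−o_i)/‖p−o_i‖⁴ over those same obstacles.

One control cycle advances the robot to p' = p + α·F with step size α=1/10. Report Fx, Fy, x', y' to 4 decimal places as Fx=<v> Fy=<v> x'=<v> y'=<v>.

F_att = 3/2·(g−p) = 3/2·(7,-10) = (10.5000,-15.0000)
o1: d²=181 > ρ²=31 → inactive
o2: d²=65 > ρ²=31 → inactive
o3: d²=26 ≤ ρ²=31; F_rep = 12·(-1,-5)/26² = (-0.0178,-0.0888)
o4: d²=90 > ρ²=31 → inactive
F = F_att + ΣF_rep = (10.4822,-15.0888)
p' = p + 1/10·F = (-0.9518,1.4911)

Fx=10.4822 Fy=-15.0888 x'=-0.9518 y'=1.4911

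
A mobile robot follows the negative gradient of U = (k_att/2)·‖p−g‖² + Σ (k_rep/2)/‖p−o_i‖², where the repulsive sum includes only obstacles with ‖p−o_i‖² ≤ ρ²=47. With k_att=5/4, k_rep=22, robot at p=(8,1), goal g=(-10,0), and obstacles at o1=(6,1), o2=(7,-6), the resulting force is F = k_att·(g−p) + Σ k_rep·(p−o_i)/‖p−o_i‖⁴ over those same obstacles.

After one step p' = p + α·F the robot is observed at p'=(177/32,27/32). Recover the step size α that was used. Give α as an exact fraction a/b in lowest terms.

F_att = 5/4·(g−p) = 5/4·(-18,-1) = (-22.5000,-1.2500)
o1: d²=4 ≤ ρ²=47; F_rep = 22·(2,0)/4² = (2.7500,0.0000)
o2: d²=50 > ρ²=47 → inactive
F = F_att + ΣF_rep = (-19.7500,-1.2500)
Δp = p'−p = (-2.4688,-0.1562); α = Δx/Fx = (-79/32) / (-79/4) = 1/8
check: Δy/Fy = (-5/32) / (-5/4) = 1/8 ✓

α = 1/8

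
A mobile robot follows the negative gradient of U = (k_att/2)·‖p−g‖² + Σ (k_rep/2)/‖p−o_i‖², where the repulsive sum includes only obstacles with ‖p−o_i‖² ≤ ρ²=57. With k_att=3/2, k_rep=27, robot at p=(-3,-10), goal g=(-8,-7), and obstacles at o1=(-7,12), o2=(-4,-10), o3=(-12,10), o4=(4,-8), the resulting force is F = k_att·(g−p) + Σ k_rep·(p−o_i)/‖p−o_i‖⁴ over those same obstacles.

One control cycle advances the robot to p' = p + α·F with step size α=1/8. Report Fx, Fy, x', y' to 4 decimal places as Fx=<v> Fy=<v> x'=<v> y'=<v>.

Fx=19.4327 Fy=4.4808 x'=-0.5709 y'=-9.4399

F_att = 3/2·(g−p) = 3/2·(-5,3) = (-7.5000,4.5000)
o1: d²=500 > ρ²=57 → inactive
o2: d²=1 ≤ ρ²=57; F_rep = 27·(1,0)/1² = (27.0000,0.0000)
o3: d²=481 > ρ²=57 → inactive
o4: d²=53 ≤ ρ²=57; F_rep = 27·(-7,-2)/53² = (-0.0673,-0.0192)
F = F_att + ΣF_rep = (19.4327,4.4808)
p' = p + 1/8·F = (-0.5709,-9.4399)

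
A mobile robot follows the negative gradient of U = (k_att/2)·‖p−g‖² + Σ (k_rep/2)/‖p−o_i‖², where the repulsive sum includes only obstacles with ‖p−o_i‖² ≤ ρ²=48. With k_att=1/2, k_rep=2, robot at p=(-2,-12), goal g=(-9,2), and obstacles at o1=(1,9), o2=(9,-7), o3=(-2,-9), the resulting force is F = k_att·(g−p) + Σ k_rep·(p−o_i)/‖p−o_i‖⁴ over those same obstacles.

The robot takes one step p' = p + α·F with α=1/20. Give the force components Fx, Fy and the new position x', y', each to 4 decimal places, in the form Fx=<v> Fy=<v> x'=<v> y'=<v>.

F_att = 1/2·(g−p) = 1/2·(-7,14) = (-3.5000,7.0000)
o1: d²=450 > ρ²=48 → inactive
o2: d²=146 > ρ²=48 → inactive
o3: d²=9 ≤ ρ²=48; F_rep = 2·(0,-3)/9² = (0.0000,-0.0741)
F = F_att + ΣF_rep = (-3.5000,6.9259)
p' = p + 1/20·F = (-2.1750,-11.6537)

Fx=-3.5000 Fy=6.9259 x'=-2.1750 y'=-11.6537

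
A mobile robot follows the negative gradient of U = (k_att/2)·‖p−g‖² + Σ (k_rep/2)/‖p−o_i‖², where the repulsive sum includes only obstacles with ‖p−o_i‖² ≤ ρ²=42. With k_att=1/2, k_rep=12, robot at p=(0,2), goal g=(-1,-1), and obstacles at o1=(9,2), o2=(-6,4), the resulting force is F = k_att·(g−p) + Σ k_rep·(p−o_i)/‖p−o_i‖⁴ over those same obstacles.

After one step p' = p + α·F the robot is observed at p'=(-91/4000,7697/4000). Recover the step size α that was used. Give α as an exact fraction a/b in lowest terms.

α = 1/20

F_att = 1/2·(g−p) = 1/2·(-1,-3) = (-0.5000,-1.5000)
o1: d²=81 > ρ²=42 → inactive
o2: d²=40 ≤ ρ²=42; F_rep = 12·(6,-2)/40² = (0.0450,-0.0150)
F = F_att + ΣF_rep = (-0.4550,-1.5150)
Δp = p'−p = (-0.0227,-0.0757); α = Δx/Fx = (-91/4000) / (-91/200) = 1/20
check: Δy/Fy = (-303/4000) / (-303/200) = 1/20 ✓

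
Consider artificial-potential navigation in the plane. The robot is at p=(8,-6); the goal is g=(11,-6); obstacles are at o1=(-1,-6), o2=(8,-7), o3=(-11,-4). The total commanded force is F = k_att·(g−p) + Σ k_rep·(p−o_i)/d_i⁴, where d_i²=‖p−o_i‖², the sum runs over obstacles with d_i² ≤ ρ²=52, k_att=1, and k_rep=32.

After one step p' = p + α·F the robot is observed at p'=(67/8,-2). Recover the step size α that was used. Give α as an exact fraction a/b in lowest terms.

F_att = 1·(g−p) = 1·(3,0) = (3.0000,0.0000)
o1: d²=81 > ρ²=52 → inactive
o2: d²=1 ≤ ρ²=52; F_rep = 32·(0,1)/1² = (0.0000,32.0000)
o3: d²=365 > ρ²=52 → inactive
F = F_att + ΣF_rep = (3.0000,32.0000)
Δp = p'−p = (0.3750,4.0000); α = Δx/Fx = (3/8) / (3) = 1/8
check: Δy/Fy = (4) / (32) = 1/8 ✓

α = 1/8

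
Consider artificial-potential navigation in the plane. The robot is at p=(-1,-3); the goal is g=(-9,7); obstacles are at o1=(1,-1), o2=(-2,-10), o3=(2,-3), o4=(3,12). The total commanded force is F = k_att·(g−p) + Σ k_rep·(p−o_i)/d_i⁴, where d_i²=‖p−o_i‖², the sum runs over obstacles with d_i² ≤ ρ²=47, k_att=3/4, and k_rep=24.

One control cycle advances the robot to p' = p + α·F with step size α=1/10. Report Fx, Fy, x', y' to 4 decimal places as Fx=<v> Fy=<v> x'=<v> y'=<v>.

F_att = 3/4·(g−p) = 3/4·(-8,10) = (-6.0000,7.5000)
o1: d²=8 ≤ ρ²=47; F_rep = 24·(-2,-2)/8² = (-0.7500,-0.7500)
o2: d²=50 > ρ²=47 → inactive
o3: d²=9 ≤ ρ²=47; F_rep = 24·(-3,0)/9² = (-0.8889,0.0000)
o4: d²=241 > ρ²=47 → inactive
F = F_att + ΣF_rep = (-7.6389,6.7500)
p' = p + 1/10·F = (-1.7639,-2.3250)

Fx=-7.6389 Fy=6.7500 x'=-1.7639 y'=-2.3250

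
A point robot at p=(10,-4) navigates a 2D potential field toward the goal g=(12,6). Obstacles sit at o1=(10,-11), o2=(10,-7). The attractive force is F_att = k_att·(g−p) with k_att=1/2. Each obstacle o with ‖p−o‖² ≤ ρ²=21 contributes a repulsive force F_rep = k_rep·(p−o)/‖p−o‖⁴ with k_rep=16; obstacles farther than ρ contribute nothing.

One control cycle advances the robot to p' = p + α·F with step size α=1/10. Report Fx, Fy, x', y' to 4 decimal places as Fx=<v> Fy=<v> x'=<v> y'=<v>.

Fx=1.0000 Fy=5.5926 x'=10.1000 y'=-3.4407

F_att = 1/2·(g−p) = 1/2·(2,10) = (1.0000,5.0000)
o1: d²=49 > ρ²=21 → inactive
o2: d²=9 ≤ ρ²=21; F_rep = 16·(0,3)/9² = (0.0000,0.5926)
F = F_att + ΣF_rep = (1.0000,5.5926)
p' = p + 1/10·F = (10.1000,-3.4407)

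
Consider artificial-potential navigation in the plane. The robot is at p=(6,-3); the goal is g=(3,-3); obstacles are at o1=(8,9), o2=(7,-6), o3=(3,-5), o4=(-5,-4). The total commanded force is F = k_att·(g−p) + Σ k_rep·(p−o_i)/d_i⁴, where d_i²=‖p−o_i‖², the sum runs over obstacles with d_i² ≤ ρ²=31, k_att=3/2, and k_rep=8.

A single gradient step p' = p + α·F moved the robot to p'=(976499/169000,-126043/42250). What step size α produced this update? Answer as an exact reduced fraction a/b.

α = 1/20

F_att = 3/2·(g−p) = 3/2·(-3,0) = (-4.5000,0.0000)
o1: d²=148 > ρ²=31 → inactive
o2: d²=10 ≤ ρ²=31; F_rep = 8·(-1,3)/10² = (-0.0800,0.2400)
o3: d²=13 ≤ ρ²=31; F_rep = 8·(3,2)/13² = (0.1420,0.0947)
o4: d²=122 > ρ²=31 → inactive
F = F_att + ΣF_rep = (-4.4380,0.3347)
Δp = p'−p = (-0.2219,0.0167); α = Δx/Fx = (-37501/169000) / (-37501/8450) = 1/20
check: Δy/Fy = (707/42250) / (1414/4225) = 1/20 ✓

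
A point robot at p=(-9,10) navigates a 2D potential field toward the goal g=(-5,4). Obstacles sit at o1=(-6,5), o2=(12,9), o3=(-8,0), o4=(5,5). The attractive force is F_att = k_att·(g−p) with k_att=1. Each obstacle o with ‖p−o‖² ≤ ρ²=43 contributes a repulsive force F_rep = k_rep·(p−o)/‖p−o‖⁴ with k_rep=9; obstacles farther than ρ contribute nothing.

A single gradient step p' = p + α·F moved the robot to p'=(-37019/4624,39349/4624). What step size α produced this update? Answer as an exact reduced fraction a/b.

α = 1/4

F_att = 1·(g−p) = 1·(4,-6) = (4.0000,-6.0000)
o1: d²=34 ≤ ρ²=43; F_rep = 9·(-3,5)/34² = (-0.0234,0.0389)
o2: d²=442 > ρ²=43 → inactive
o3: d²=101 > ρ²=43 → inactive
o4: d²=221 > ρ²=43 → inactive
F = F_att + ΣF_rep = (3.9766,-5.9611)
Δp = p'−p = (0.9942,-1.4903); α = Δx/Fx = (4597/4624) / (4597/1156) = 1/4
check: Δy/Fy = (-6891/4624) / (-6891/1156) = 1/4 ✓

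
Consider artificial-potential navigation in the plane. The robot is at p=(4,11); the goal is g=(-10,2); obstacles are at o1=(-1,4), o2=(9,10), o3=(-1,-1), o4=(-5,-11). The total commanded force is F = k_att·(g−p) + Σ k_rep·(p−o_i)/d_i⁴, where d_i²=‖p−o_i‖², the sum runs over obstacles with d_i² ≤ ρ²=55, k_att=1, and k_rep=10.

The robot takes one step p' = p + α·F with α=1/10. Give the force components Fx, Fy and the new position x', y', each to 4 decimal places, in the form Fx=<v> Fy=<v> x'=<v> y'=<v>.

F_att = 1·(g−p) = 1·(-14,-9) = (-14.0000,-9.0000)
o1: d²=74 > ρ²=55 → inactive
o2: d²=26 ≤ ρ²=55; F_rep = 10·(-5,1)/26² = (-0.0740,0.0148)
o3: d²=169 > ρ²=55 → inactive
o4: d²=565 > ρ²=55 → inactive
F = F_att + ΣF_rep = (-14.0740,-8.9852)
p' = p + 1/10·F = (2.5926,10.1015)

Fx=-14.0740 Fy=-8.9852 x'=2.5926 y'=10.1015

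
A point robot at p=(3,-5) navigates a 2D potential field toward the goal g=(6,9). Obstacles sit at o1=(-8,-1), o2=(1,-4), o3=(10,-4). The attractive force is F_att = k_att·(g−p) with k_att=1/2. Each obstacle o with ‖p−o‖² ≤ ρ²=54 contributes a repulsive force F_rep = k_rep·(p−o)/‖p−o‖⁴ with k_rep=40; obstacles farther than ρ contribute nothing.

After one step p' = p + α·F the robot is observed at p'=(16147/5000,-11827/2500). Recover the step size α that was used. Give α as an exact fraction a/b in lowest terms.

F_att = 1/2·(g−p) = 1/2·(3,14) = (1.5000,7.0000)
o1: d²=137 > ρ²=54 → inactive
o2: d²=5 ≤ ρ²=54; F_rep = 40·(2,-1)/5² = (3.2000,-1.6000)
o3: d²=50 ≤ ρ²=54; F_rep = 40·(-7,-1)/50² = (-0.1120,-0.0160)
F = F_att + ΣF_rep = (4.5880,5.3840)
Δp = p'−p = (0.2294,0.2692); α = Δx/Fx = (1147/5000) / (1147/250) = 1/20
check: Δy/Fy = (673/2500) / (673/125) = 1/20 ✓

α = 1/20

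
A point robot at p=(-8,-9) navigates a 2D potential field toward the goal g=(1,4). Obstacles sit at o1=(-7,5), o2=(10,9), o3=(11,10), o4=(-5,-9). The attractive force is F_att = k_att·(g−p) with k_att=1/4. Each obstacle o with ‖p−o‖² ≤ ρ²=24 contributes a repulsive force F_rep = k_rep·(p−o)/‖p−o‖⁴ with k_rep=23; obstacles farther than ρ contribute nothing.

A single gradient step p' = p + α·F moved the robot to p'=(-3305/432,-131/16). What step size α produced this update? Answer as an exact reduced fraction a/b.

α = 1/4

F_att = 1/4·(g−p) = 1/4·(9,13) = (2.2500,3.2500)
o1: d²=197 > ρ²=24 → inactive
o2: d²=648 > ρ²=24 → inactive
o3: d²=722 > ρ²=24 → inactive
o4: d²=9 ≤ ρ²=24; F_rep = 23·(-3,0)/9² = (-0.8519,0.0000)
F = F_att + ΣF_rep = (1.3981,3.2500)
Δp = p'−p = (0.3495,0.8125); α = Δx/Fx = (151/432) / (151/108) = 1/4
check: Δy/Fy = (13/16) / (13/4) = 1/4 ✓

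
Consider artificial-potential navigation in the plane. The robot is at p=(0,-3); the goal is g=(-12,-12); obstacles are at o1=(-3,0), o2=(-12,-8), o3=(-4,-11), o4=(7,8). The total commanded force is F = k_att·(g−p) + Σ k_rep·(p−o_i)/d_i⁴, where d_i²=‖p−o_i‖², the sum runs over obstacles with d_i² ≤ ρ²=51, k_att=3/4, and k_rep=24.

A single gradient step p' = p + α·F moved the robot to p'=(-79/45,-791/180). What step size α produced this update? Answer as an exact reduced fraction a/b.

F_att = 3/4·(g−p) = 3/4·(-12,-9) = (-9.0000,-6.7500)
o1: d²=18 ≤ ρ²=51; F_rep = 24·(3,-3)/18² = (0.2222,-0.2222)
o2: d²=169 > ρ²=51 → inactive
o3: d²=80 > ρ²=51 → inactive
o4: d²=170 > ρ²=51 → inactive
F = F_att + ΣF_rep = (-8.7778,-6.9722)
Δp = p'−p = (-1.7556,-1.3944); α = Δx/Fx = (-79/45) / (-79/9) = 1/5
check: Δy/Fy = (-251/180) / (-251/36) = 1/5 ✓

α = 1/5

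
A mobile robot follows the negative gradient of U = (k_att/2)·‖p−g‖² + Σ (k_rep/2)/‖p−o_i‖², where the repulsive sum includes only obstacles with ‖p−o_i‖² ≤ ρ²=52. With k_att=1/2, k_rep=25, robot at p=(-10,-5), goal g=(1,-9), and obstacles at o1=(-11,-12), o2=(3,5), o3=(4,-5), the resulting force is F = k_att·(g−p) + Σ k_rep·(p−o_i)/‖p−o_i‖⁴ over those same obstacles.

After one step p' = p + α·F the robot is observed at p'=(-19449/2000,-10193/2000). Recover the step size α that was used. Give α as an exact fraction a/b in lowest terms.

α = 1/20

F_att = 1/2·(g−p) = 1/2·(11,-4) = (5.5000,-2.0000)
o1: d²=50 ≤ ρ²=52; F_rep = 25·(1,7)/50² = (0.0100,0.0700)
o2: d²=269 > ρ²=52 → inactive
o3: d²=196 > ρ²=52 → inactive
F = F_att + ΣF_rep = (5.5100,-1.9300)
Δp = p'−p = (0.2755,-0.0965); α = Δx/Fx = (551/2000) / (551/100) = 1/20
check: Δy/Fy = (-193/2000) / (-193/100) = 1/20 ✓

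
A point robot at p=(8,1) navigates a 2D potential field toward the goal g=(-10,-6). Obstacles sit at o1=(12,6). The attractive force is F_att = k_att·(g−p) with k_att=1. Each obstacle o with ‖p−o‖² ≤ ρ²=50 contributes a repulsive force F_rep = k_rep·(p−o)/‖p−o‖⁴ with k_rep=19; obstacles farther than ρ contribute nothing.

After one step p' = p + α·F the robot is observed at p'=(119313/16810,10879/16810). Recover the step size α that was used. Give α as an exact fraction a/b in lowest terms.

F_att = 1·(g−p) = 1·(-18,-7) = (-18.0000,-7.0000)
o1: d²=41 ≤ ρ²=50; F_rep = 19·(-4,-5)/41² = (-0.0452,-0.0565)
F = F_att + ΣF_rep = (-18.0452,-7.0565)
Δp = p'−p = (-0.9023,-0.3528); α = Δx/Fx = (-15167/16810) / (-30334/1681) = 1/20
check: Δy/Fy = (-5931/16810) / (-11862/1681) = 1/20 ✓

α = 1/20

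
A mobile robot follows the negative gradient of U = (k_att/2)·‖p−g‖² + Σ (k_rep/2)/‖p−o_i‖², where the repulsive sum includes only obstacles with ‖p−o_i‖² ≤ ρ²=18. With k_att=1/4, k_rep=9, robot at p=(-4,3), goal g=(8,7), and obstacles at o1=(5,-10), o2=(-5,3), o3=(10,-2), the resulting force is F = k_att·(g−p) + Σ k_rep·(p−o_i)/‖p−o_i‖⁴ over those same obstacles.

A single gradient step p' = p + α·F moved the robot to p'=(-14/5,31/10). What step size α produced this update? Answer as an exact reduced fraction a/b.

α = 1/10

F_att = 1/4·(g−p) = 1/4·(12,4) = (3.0000,1.0000)
o1: d²=250 > ρ²=18 → inactive
o2: d²=1 ≤ ρ²=18; F_rep = 9·(1,0)/1² = (9.0000,0.0000)
o3: d²=221 > ρ²=18 → inactive
F = F_att + ΣF_rep = (12.0000,1.0000)
Δp = p'−p = (1.2000,0.1000); α = Δx/Fx = (6/5) / (12) = 1/10
check: Δy/Fy = (1/10) / (1) = 1/10 ✓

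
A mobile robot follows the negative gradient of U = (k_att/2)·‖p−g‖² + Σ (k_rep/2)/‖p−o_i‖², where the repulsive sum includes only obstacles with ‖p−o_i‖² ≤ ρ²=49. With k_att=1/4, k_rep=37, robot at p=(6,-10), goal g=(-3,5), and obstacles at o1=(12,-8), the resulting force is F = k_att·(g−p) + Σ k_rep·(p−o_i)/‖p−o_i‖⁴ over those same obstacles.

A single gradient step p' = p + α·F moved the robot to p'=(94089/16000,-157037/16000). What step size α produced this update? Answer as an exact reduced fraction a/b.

F_att = 1/4·(g−p) = 1/4·(-9,15) = (-2.2500,3.7500)
o1: d²=40 ≤ ρ²=49; F_rep = 37·(-6,-2)/40² = (-0.1388,-0.0462)
F = F_att + ΣF_rep = (-2.3887,3.7037)
Δp = p'−p = (-0.1194,0.1852); α = Δx/Fx = (-1911/16000) / (-1911/800) = 1/20
check: Δy/Fy = (2963/16000) / (2963/800) = 1/20 ✓

α = 1/20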